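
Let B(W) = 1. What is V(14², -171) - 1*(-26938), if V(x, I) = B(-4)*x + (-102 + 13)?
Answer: 27045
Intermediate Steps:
V(x, I) = -89 + x (V(x, I) = 1*x + (-102 + 13) = x - 89 = -89 + x)
V(14², -171) - 1*(-26938) = (-89 + 14²) - 1*(-26938) = (-89 + 196) + 26938 = 107 + 26938 = 27045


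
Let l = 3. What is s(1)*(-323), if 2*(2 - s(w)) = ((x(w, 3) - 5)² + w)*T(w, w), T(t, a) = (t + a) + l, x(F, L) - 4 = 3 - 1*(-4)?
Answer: 58463/2 ≈ 29232.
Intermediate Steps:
x(F, L) = 11 (x(F, L) = 4 + (3 - 1*(-4)) = 4 + (3 + 4) = 4 + 7 = 11)
T(t, a) = 3 + a + t (T(t, a) = (t + a) + 3 = (a + t) + 3 = 3 + a + t)
s(w) = 2 - (3 + 2*w)*(36 + w)/2 (s(w) = 2 - ((11 - 5)² + w)*(3 + w + w)/2 = 2 - (6² + w)*(3 + 2*w)/2 = 2 - (36 + w)*(3 + 2*w)/2 = 2 - (3 + 2*w)*(36 + w)/2)
s(1)*(-323) = (-52 - 1*1² - 75/2*1)*(-323) = (-52 - 1*1 - 75/2)*(-323) = (-52 - 1 - 75/2)*(-323) = -181/2*(-323) = 58463/2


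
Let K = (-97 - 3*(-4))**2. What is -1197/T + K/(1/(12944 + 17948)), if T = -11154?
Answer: 829837894999/3718 ≈ 2.2319e+8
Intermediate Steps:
K = 7225 (K = (-97 + 12)**2 = (-85)**2 = 7225)
-1197/T + K/(1/(12944 + 17948)) = -1197/(-11154) + 7225/(1/(12944 + 17948)) = -1197*(-1/11154) + 7225/(1/30892) = 399/3718 + 7225/(1/30892) = 399/3718 + 7225*30892 = 399/3718 + 223194700 = 829837894999/3718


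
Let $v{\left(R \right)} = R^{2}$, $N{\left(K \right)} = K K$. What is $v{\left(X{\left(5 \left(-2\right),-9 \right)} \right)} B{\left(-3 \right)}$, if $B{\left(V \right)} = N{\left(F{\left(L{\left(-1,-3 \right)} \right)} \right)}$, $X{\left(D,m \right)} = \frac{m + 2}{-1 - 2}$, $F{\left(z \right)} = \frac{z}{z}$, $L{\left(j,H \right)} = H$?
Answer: $\frac{49}{9} \approx 5.4444$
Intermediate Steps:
$F{\left(z \right)} = 1$
$N{\left(K \right)} = K^{2}$
$X{\left(D,m \right)} = - \frac{2}{3} - \frac{m}{3}$ ($X{\left(D,m \right)} = \frac{2 + m}{-3} = \left(2 + m\right) \left(- \frac{1}{3}\right) = - \frac{2}{3} - \frac{m}{3}$)
$B{\left(V \right)} = 1$ ($B{\left(V \right)} = 1^{2} = 1$)
$v{\left(X{\left(5 \left(-2\right),-9 \right)} \right)} B{\left(-3 \right)} = \left(- \frac{2}{3} - -3\right)^{2} \cdot 1 = \left(- \frac{2}{3} + 3\right)^{2} \cdot 1 = \left(\frac{7}{3}\right)^{2} \cdot 1 = \frac{49}{9} \cdot 1 = \frac{49}{9}$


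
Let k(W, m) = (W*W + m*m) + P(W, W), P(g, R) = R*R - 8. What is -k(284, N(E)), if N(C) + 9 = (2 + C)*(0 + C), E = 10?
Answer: -173625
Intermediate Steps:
P(g, R) = -8 + R**2 (P(g, R) = R**2 - 8 = -8 + R**2)
N(C) = -9 + C*(2 + C) (N(C) = -9 + (2 + C)*(0 + C) = -9 + (2 + C)*C = -9 + C*(2 + C))
k(W, m) = -8 + m**2 + 2*W**2 (k(W, m) = (W*W + m*m) + (-8 + W**2) = (W**2 + m**2) + (-8 + W**2) = -8 + m**2 + 2*W**2)
-k(284, N(E)) = -(-8 + (-9 + 10**2 + 2*10)**2 + 2*284**2) = -(-8 + (-9 + 100 + 20)**2 + 2*80656) = -(-8 + 111**2 + 161312) = -(-8 + 12321 + 161312) = -1*173625 = -173625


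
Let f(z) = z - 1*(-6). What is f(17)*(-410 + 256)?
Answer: -3542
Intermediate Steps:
f(z) = 6 + z (f(z) = z + 6 = 6 + z)
f(17)*(-410 + 256) = (6 + 17)*(-410 + 256) = 23*(-154) = -3542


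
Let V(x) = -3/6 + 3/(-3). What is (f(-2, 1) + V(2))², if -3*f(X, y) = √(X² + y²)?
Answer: 101/36 + √5 ≈ 5.0416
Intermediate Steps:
f(X, y) = -√(X² + y²)/3
V(x) = -3/2 (V(x) = -3*⅙ + 3*(-⅓) = -½ - 1 = -3/2)
(f(-2, 1) + V(2))² = (-√((-2)² + 1²)/3 - 3/2)² = (-√(4 + 1)/3 - 3/2)² = (-√5/3 - 3/2)² = (-3/2 - √5/3)²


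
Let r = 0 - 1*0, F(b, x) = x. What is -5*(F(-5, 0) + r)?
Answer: 0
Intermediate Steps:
r = 0 (r = 0 + 0 = 0)
-5*(F(-5, 0) + r) = -5*(0 + 0) = -5*0 = 0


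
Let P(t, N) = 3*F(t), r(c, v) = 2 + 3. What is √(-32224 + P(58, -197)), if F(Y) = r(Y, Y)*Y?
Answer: I*√31354 ≈ 177.07*I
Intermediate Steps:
r(c, v) = 5
F(Y) = 5*Y
P(t, N) = 15*t (P(t, N) = 3*(5*t) = 15*t)
√(-32224 + P(58, -197)) = √(-32224 + 15*58) = √(-32224 + 870) = √(-31354) = I*√31354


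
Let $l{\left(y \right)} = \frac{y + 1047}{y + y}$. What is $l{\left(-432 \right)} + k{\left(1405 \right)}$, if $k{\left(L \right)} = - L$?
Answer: $- \frac{404845}{288} \approx -1405.7$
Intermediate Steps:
$l{\left(y \right)} = \frac{1047 + y}{2 y}$
$l{\left(-432 \right)} + k{\left(1405 \right)} = \frac{1047 - 432}{2 \left(-432\right)} - 1405 = \frac{1}{2} \left(- \frac{1}{432}\right) 615 - 1405 = - \frac{205}{288} - 1405 = - \frac{404845}{288}$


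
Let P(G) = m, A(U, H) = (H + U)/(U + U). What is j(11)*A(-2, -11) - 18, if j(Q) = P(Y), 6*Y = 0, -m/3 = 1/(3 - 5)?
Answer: -105/8 ≈ -13.125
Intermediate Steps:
m = 3/2 (m = -3/(3 - 5) = -3/(-2) = -3*(-1/2) = 3/2 ≈ 1.5000)
Y = 0 (Y = (1/6)*0 = 0)
A(U, H) = (H + U)/(2*U) (A(U, H) = (H + U)/((2*U)) = (H + U)*(1/(2*U)) = (H + U)/(2*U))
P(G) = 3/2
j(Q) = 3/2
j(11)*A(-2, -11) - 18 = 3*((1/2)*(-11 - 2)/(-2))/2 - 18 = 3*((1/2)*(-1/2)*(-13))/2 - 18 = (3/2)*(13/4) - 18 = 39/8 - 18 = -105/8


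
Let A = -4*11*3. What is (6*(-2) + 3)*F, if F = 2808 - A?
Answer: -26460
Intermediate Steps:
A = -132 (A = -44*3 = -132)
F = 2940 (F = 2808 - 1*(-132) = 2808 + 132 = 2940)
(6*(-2) + 3)*F = (6*(-2) + 3)*2940 = (-12 + 3)*2940 = -9*2940 = -26460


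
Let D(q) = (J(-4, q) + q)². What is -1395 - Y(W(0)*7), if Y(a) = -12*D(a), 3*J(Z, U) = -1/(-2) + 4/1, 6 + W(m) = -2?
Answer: 34248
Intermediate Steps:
W(m) = -8 (W(m) = -6 - 2 = -8)
J(Z, U) = 3/2 (J(Z, U) = (-1/(-2) + 4/1)/3 = (-1*(-½) + 4*1)/3 = (½ + 4)/3 = (⅓)*(9/2) = 3/2)
D(q) = (3/2 + q)²
Y(a) = -3*(3 + 2*a)²
-1395 - Y(W(0)*7) = -1395 - (-3)*(3 + 2*(-8*7))² = -1395 - (-3)*(3 + 2*(-56))² = -1395 - (-3)*(3 - 112)² = -1395 - (-3)*(-109)² = -1395 - (-3)*11881 = -1395 - 1*(-35643) = -1395 + 35643 = 34248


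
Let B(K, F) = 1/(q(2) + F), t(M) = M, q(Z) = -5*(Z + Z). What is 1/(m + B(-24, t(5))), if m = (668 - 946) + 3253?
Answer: 15/44624 ≈ 0.00033614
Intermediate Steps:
q(Z) = -10*Z
B(K, F) = 1/(-20 + F) (B(K, F) = 1/(-10*2 + F) = 1/(-20 + F))
m = 2975 (m = -278 + 3253 = 2975)
1/(m + B(-24, t(5))) = 1/(2975 + 1/(-20 + 5)) = 1/(2975 + 1/(-15)) = 1/(2975 - 1/15) = 1/(44624/15) = 15/44624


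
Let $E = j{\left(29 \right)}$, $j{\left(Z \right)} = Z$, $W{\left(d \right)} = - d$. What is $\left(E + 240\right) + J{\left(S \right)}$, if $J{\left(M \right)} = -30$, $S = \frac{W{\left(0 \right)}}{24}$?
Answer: $239$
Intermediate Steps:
$S = 0$ ($S = \frac{\left(-1\right) 0}{24} = 0 \cdot \frac{1}{24} = 0$)
$E = 29$
$\left(E + 240\right) + J{\left(S \right)} = \left(29 + 240\right) - 30 = 269 - 30 = 239$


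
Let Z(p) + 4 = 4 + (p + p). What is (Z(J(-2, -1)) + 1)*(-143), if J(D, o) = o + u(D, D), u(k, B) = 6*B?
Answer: 3575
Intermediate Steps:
J(D, o) = o + 6*D
Z(p) = 2*p (Z(p) = -4 + (4 + (p + p)) = -4 + (4 + 2*p) = 2*p)
(Z(J(-2, -1)) + 1)*(-143) = (2*(-1 + 6*(-2)) + 1)*(-143) = (2*(-1 - 12) + 1)*(-143) = (2*(-13) + 1)*(-143) = (-26 + 1)*(-143) = -25*(-143) = 3575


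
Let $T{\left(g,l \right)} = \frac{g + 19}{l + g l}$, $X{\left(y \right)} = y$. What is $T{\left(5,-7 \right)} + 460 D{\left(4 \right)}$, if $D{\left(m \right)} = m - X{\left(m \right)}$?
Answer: $- \frac{4}{7} \approx -0.57143$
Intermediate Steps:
$D{\left(m \right)} = 0$ ($D{\left(m \right)} = m - m = 0$)
$T{\left(g,l \right)} = \frac{19 + g}{l + g l}$
$T{\left(5,-7 \right)} + 460 D{\left(4 \right)} = \frac{19 + 5}{\left(-7\right) \left(1 + 5\right)} + 460 \cdot 0 = \left(- \frac{1}{7}\right) \frac{1}{6} \cdot 24 + 0 = - \frac{4}{7} + 0 = - \frac{4}{7}$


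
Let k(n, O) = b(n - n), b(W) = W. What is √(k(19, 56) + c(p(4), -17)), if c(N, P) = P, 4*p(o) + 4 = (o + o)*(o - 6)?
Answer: I*√17 ≈ 4.1231*I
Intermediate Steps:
p(o) = -1 + o*(-6 + o)/2 (p(o) = -1 + ((o + o)*(o - 6))/4 = -1 + ((2*o)*(-6 + o))/4 = -1 + (2*o*(-6 + o))/4 = -1 + o*(-6 + o)/2)
k(n, O) = 0 (k(n, O) = n - n = 0)
√(k(19, 56) + c(p(4), -17)) = √(0 - 17) = √(-17) = I*√17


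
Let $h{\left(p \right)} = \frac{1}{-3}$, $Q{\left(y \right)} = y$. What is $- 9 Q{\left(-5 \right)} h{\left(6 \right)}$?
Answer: $-15$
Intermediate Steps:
$h{\left(p \right)} = - \frac{1}{3}$
$- 9 Q{\left(-5 \right)} h{\left(6 \right)} = \left(-9\right) \left(-5\right) \left(- \frac{1}{3}\right) = 45 \left(- \frac{1}{3}\right) = -15$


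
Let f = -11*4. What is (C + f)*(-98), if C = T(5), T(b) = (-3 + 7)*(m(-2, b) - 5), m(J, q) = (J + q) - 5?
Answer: 7056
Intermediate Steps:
m(J, q) = -5 + J + q
T(b) = -48 + 4*b (T(b) = (-3 + 7)*((-5 - 2 + b) - 5) = 4*((-7 + b) - 5) = 4*(-12 + b) = -48 + 4*b)
f = -44
C = -28 (C = -48 + 4*5 = -48 + 20 = -28)
(C + f)*(-98) = (-28 - 44)*(-98) = -72*(-98) = 7056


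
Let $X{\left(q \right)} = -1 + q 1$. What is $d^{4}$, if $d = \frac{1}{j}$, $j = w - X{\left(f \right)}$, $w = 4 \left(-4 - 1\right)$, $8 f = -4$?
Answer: $\frac{16}{1874161} \approx 8.5372 \cdot 10^{-6}$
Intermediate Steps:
$f = - \frac{1}{2}$ ($f = \frac{1}{8} \left(-4\right) = - \frac{1}{2} \approx -0.5$)
$w = -20$ ($w = 4 \left(-5\right) = -20$)
$X{\left(q \right)} = -1 + q$
$j = - \frac{37}{2}$ ($j = -20 - \left(-1 - \frac{1}{2}\right) = -20 - - \frac{3}{2} = -20 + \frac{3}{2} = - \frac{37}{2} \approx -18.5$)
$d = - \frac{2}{37}$ ($d = \frac{1}{- \frac{37}{2}} = - \frac{2}{37} \approx -0.054054$)
$d^{4} = \left(- \frac{2}{37}\right)^{4} = \frac{16}{1874161}$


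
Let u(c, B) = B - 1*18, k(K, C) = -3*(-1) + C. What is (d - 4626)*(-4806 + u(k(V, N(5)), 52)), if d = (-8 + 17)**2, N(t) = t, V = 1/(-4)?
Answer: 21688740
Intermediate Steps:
V = -1/4 ≈ -0.25000
k(K, C) = 3 + C
d = 81 (d = 9**2 = 81)
u(c, B) = -18 + B (u(c, B) = B - 18 = -18 + B)
(d - 4626)*(-4806 + u(k(V, N(5)), 52)) = (81 - 4626)*(-4806 + (-18 + 52)) = -4545*(-4806 + 34) = -4545*(-4772) = 21688740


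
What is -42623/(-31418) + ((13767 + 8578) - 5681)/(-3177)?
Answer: -388136281/99814986 ≈ -3.8886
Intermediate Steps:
-42623/(-31418) + ((13767 + 8578) - 5681)/(-3177) = -42623*(-1/31418) + (22345 - 5681)*(-1/3177) = 42623/31418 + 16664*(-1/3177) = 42623/31418 - 16664/3177 = -388136281/99814986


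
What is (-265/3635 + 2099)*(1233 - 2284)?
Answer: -1603741920/727 ≈ -2.2060e+6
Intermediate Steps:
(-265/3635 + 2099)*(1233 - 2284) = (-265*1/3635 + 2099)*(-1051) = (-53/727 + 2099)*(-1051) = (1525920/727)*(-1051) = -1603741920/727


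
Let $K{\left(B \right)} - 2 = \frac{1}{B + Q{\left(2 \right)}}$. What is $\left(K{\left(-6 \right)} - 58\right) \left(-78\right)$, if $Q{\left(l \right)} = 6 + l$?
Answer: $4329$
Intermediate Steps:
$K{\left(B \right)} = 2 + \frac{1}{8 + B}$ ($K{\left(B \right)} = 2 + \frac{1}{B + \left(6 + 2\right)} = 2 + \frac{1}{B + 8} = 2 + \frac{1}{8 + B}$)
$\left(K{\left(-6 \right)} - 58\right) \left(-78\right) = \left(\frac{17 + 2 \left(-6\right)}{8 - 6} - 58\right) \left(-78\right) = \left(\frac{17 - 12}{2} - 58\right) \left(-78\right) = \left(\frac{1}{2} \cdot 5 - 58\right) \left(-78\right) = \left(\frac{5}{2} - 58\right) \left(-78\right) = \left(- \frac{111}{2}\right) \left(-78\right) = 4329$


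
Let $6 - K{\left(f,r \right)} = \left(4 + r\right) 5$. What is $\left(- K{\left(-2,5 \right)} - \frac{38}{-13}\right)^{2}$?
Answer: $\frac{297025}{169} \approx 1757.5$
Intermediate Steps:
$K{\left(f,r \right)} = -14 - 5 r$ ($K{\left(f,r \right)} = 6 - \left(4 + r\right) 5 = 6 - \left(20 + 5 r\right) = -14 - 5 r$)
$\left(- K{\left(-2,5 \right)} - \frac{38}{-13}\right)^{2} = \left(- (-14 - 25) - \frac{38}{-13}\right)^{2} = \left(- (-14 - 25) - - \frac{38}{13}\right)^{2} = \left(\left(-1\right) \left(-39\right) + \frac{38}{13}\right)^{2} = \left(39 + \frac{38}{13}\right)^{2} = \left(\frac{545}{13}\right)^{2} = \frac{297025}{169}$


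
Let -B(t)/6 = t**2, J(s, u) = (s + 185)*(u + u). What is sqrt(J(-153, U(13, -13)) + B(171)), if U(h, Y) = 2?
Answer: I*sqrt(175318) ≈ 418.71*I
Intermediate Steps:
J(s, u) = 2*u*(185 + s) (J(s, u) = (185 + s)*(2*u) = 2*u*(185 + s))
B(t) = -6*t**2
sqrt(J(-153, U(13, -13)) + B(171)) = sqrt(2*2*(185 - 153) - 6*171**2) = sqrt(2*2*32 - 6*29241) = sqrt(128 - 175446) = sqrt(-175318) = I*sqrt(175318)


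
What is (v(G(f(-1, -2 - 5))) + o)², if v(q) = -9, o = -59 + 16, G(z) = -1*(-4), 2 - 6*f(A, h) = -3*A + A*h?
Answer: 2704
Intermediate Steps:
f(A, h) = ⅓ + A/2 - A*h/6 (f(A, h) = ⅓ - (-3*A + A*h)/6 = ⅓ + (A/2 - A*h/6) = ⅓ + A/2 - A*h/6)
G(z) = 4
o = -43
(v(G(f(-1, -2 - 5))) + o)² = (-9 - 43)² = (-52)² = 2704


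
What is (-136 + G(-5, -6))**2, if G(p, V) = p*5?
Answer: 25921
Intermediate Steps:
G(p, V) = 5*p
(-136 + G(-5, -6))**2 = (-136 + 5*(-5))**2 = (-136 - 25)**2 = (-161)**2 = 25921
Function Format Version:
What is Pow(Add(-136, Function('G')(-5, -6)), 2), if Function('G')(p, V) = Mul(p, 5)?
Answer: 25921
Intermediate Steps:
Function('G')(p, V) = Mul(5, p)
Pow(Add(-136, Function('G')(-5, -6)), 2) = Pow(Add(-136, Mul(5, -5)), 2) = Pow(Add(-136, -25), 2) = Pow(-161, 2) = 25921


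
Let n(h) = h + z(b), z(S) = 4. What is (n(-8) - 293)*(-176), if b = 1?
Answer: 52272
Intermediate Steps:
n(h) = 4 + h (n(h) = h + 4 = 4 + h)
(n(-8) - 293)*(-176) = ((4 - 8) - 293)*(-176) = (-4 - 293)*(-176) = -297*(-176) = 52272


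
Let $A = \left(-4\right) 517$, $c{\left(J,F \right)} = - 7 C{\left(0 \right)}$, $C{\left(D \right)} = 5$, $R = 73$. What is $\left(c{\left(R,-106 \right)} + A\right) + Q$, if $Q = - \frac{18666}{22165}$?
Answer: $- \frac{46631661}{22165} \approx -2103.8$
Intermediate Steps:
$Q = - \frac{18666}{22165}$ ($Q = \left(-18666\right) \frac{1}{22165} = - \frac{18666}{22165} \approx -0.84214$)
$c{\left(J,F \right)} = -35$ ($c{\left(J,F \right)} = \left(-7\right) 5 = -35$)
$A = -2068$
$\left(c{\left(R,-106 \right)} + A\right) + Q = \left(-35 - 2068\right) - \frac{18666}{22165} = -2103 - \frac{18666}{22165} = - \frac{46631661}{22165}$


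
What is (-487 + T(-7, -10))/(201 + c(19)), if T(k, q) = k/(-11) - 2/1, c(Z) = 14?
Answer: -5372/2365 ≈ -2.2715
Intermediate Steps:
T(k, q) = -2 - k/11 (T(k, q) = k*(-1/11) - 2*1 = -k/11 - 2 = -2 - k/11)
(-487 + T(-7, -10))/(201 + c(19)) = (-487 + (-2 - 1/11*(-7)))/(201 + 14) = (-487 + (-2 + 7/11))/215 = (-487 - 15/11)*(1/215) = -5372/11*1/215 = -5372/2365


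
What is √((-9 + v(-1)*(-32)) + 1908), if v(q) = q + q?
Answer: √1963 ≈ 44.306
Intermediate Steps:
v(q) = 2*q
√((-9 + v(-1)*(-32)) + 1908) = √((-9 + (2*(-1))*(-32)) + 1908) = √((-9 - 2*(-32)) + 1908) = √((-9 + 64) + 1908) = √(55 + 1908) = √1963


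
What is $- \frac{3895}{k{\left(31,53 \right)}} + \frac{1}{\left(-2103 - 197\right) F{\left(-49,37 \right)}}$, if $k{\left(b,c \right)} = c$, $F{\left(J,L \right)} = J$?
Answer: $- \frac{438966447}{5973100} \approx -73.491$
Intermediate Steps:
$- \frac{3895}{k{\left(31,53 \right)}} + \frac{1}{\left(-2103 - 197\right) F{\left(-49,37 \right)}} = - \frac{3895}{53} + \frac{1}{\left(-2103 - 197\right) \left(-49\right)} = \left(-3895\right) \frac{1}{53} + \frac{1}{-2300} \left(- \frac{1}{49}\right) = - \frac{3895}{53} - - \frac{1}{112700} = - \frac{3895}{53} + \frac{1}{112700} = - \frac{438966447}{5973100}$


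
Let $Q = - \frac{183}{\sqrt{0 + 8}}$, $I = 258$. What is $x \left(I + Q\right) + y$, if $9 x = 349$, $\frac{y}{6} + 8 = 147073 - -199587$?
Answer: $\frac{6269750}{3} - \frac{21289 \sqrt{2}}{12} \approx 2.0874 \cdot 10^{6}$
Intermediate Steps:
$y = 2079912$ ($y = -48 + 6 \left(147073 - -199587\right) = -48 + 6 \left(147073 + 199587\right) = -48 + 6 \cdot 346660 = -48 + 2079960 = 2079912$)
$x = \frac{349}{9}$ ($x = \frac{1}{9} \cdot 349 = \frac{349}{9} \approx 38.778$)
$Q = - \frac{183 \sqrt{2}}{4}$ ($Q = - \frac{183}{\sqrt{8}} = - \frac{183}{2 \sqrt{2}} = - 183 \frac{\sqrt{2}}{4} = - \frac{183 \sqrt{2}}{4} \approx -64.7$)
$x \left(I + Q\right) + y = \frac{349 \left(258 - \frac{183 \sqrt{2}}{4}\right)}{9} + 2079912 = \left(\frac{30014}{3} - \frac{21289 \sqrt{2}}{12}\right) + 2079912 = \frac{6269750}{3} - \frac{21289 \sqrt{2}}{12}$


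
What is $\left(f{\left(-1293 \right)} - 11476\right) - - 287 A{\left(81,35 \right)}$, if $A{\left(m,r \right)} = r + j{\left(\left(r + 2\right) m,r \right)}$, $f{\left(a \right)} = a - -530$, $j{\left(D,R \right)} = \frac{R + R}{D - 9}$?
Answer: $- \frac{3267791}{1494} \approx -2187.3$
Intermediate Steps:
$j{\left(D,R \right)} = \frac{2 R}{-9 + D}$
$f{\left(a \right)} = 530 + a$ ($f{\left(a \right)} = a + 530 = 530 + a$)
$A{\left(m,r \right)} = r + \frac{2 r}{-9 + m \left(2 + r\right)}$ ($A{\left(m,r \right)} = r + \frac{2 r}{-9 + \left(r + 2\right) m} = r + \frac{2 r}{-9 + \left(2 + r\right) m} = r + \frac{2 r}{-9 + m \left(2 + r\right)}$)
$\left(f{\left(-1293 \right)} - 11476\right) - - 287 A{\left(81,35 \right)} = \left(\left(530 - 1293\right) - 11476\right) - - 287 \frac{35 \left(-7 + 81 \left(2 + 35\right)\right)}{-9 + 81 \left(2 + 35\right)} = \left(-763 - 11476\right) - - 287 \frac{35 \left(-7 + 81 \cdot 37\right)}{-9 + 81 \cdot 37} = -12239 - - 287 \frac{35 \left(-7 + 2997\right)}{-9 + 2997} = -12239 - - 287 \cdot 35 \cdot \frac{1}{2988} \cdot 2990 = -12239 - \left(-287\right) \frac{52325}{1494} = -12239 - - \frac{15017275}{1494} = -12239 + \frac{15017275}{1494} = - \frac{3267791}{1494}$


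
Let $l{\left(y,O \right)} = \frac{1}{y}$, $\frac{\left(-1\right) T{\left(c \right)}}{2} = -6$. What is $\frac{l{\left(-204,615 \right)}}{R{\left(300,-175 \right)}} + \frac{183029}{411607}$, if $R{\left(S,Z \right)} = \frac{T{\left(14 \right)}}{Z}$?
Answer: $\frac{74298031}{143944848} \approx 0.51616$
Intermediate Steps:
$T{\left(c \right)} = 12$ ($T{\left(c \right)} = \left(-2\right) \left(-6\right) = 12$)
$R{\left(S,Z \right)} = \frac{12}{Z}$
$\frac{l{\left(-204,615 \right)}}{R{\left(300,-175 \right)}} + \frac{183029}{411607} = \frac{1}{\left(-204\right) \frac{12}{-175}} + \frac{183029}{411607} = - \frac{1}{204 \cdot 12 \left(- \frac{1}{175}\right)} + 183029 \cdot \frac{1}{411607} = - \frac{1}{204 \left(- \frac{12}{175}\right)} + \frac{26147}{58801} = \left(- \frac{1}{204}\right) \left(- \frac{175}{12}\right) + \frac{26147}{58801} = \frac{175}{2448} + \frac{26147}{58801} = \frac{74298031}{143944848}$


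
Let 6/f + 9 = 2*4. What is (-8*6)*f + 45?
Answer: 333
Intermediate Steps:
f = -6 (f = 6/(-9 + 2*4) = 6/(-9 + 8) = 6/(-1) = 6*(-1) = -6)
(-8*6)*f + 45 = -8*6*(-6) + 45 = -48*(-6) + 45 = 288 + 45 = 333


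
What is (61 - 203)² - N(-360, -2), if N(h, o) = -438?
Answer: 20602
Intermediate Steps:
(61 - 203)² - N(-360, -2) = (61 - 203)² - 1*(-438) = (-142)² + 438 = 20164 + 438 = 20602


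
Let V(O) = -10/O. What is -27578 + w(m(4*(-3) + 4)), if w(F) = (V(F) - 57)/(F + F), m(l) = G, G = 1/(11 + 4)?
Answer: -58261/2 ≈ -29131.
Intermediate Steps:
G = 1/15 ≈ 0.066667
m(l) = 1/15
w(F) = (-57 - 10/F)/(2*F) (w(F) = (-10/F - 57)/(F + F) = (-57 - 10/F)/((2*F)) = (-57 - 10/F)*(1/(2*F)) = (-57 - 10/F)/(2*F))
-27578 + w(m(4*(-3) + 4)) = -27578 + (-10 - 57*1/15)/(2*15⁻²) = -27578 + (½)*225*(-10 - 19/5) = -27578 + (½)*225*(-69/5) = -27578 - 3105/2 = -58261/2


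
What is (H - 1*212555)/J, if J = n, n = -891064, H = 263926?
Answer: -51371/891064 ≈ -0.057651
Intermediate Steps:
J = -891064
(H - 1*212555)/J = (263926 - 1*212555)/(-891064) = (263926 - 212555)*(-1/891064) = 51371*(-1/891064) = -51371/891064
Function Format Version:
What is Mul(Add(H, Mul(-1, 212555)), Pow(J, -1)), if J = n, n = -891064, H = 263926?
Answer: Rational(-51371, 891064) ≈ -0.057651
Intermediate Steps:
J = -891064
Mul(Add(H, Mul(-1, 212555)), Pow(J, -1)) = Mul(Add(263926, Mul(-1, 212555)), Pow(-891064, -1)) = Mul(Add(263926, -212555), Rational(-1, 891064)) = Mul(51371, Rational(-1, 891064)) = Rational(-51371, 891064)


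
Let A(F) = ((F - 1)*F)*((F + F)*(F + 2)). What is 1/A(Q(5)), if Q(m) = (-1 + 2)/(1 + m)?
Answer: -648/65 ≈ -9.9692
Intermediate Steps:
Q(m) = 1/(1 + m)
A(F) = 2*F**2*(-1 + F)*(2 + F) (A(F) = ((-1 + F)*F)*((2*F)*(2 + F)) = (F*(-1 + F))*(2*F*(2 + F)) = 2*F**2*(-1 + F)*(2 + F))
1/A(Q(5)) = 1/(2*(1/(1 + 5))**2*(-2 + 1/(1 + 5) + (1/(1 + 5))**2)) = 1/(2*(1/6)**2*(-2 + 1/6 + (1/6)**2)) = 1/(2*(1/36)*(-2 + 1/6 + 1/36)) = 1/(2*(1/36)*(-65/36)) = 1/(-65/648) = -648/65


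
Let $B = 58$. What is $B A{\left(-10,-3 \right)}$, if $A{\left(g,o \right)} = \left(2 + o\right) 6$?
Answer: $-348$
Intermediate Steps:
$A{\left(g,o \right)} = 12 + 6 o$
$B A{\left(-10,-3 \right)} = 58 \left(12 + 6 \left(-3\right)\right) = 58 \left(12 - 18\right) = 58 \left(-6\right) = -348$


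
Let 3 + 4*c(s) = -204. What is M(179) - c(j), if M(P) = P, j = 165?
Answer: 923/4 ≈ 230.75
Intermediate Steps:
c(s) = -207/4 (c(s) = -¾ + (¼)*(-204) = -¾ - 51 = -207/4)
M(179) - c(j) = 179 - 1*(-207/4) = 179 + 207/4 = 923/4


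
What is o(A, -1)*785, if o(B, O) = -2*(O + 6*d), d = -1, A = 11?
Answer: 10990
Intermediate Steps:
o(B, O) = 12 - 2*O (o(B, O) = -2*(O + 6*(-1)) = -2*(O - 6) = -2*(-6 + O) = 12 - 2*O)
o(A, -1)*785 = (12 - 2*(-1))*785 = (12 + 2)*785 = 14*785 = 10990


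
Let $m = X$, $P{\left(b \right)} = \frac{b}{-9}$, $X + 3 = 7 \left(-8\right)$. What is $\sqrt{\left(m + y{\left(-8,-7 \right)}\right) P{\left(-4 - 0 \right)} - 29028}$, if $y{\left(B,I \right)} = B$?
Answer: $\frac{4 i \sqrt{16345}}{3} \approx 170.46 i$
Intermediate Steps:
$X = -59$ ($X = -3 + 7 \left(-8\right) = -3 - 56 = -59$)
$P{\left(b \right)} = - \frac{b}{9}$ ($P{\left(b \right)} = b \left(- \frac{1}{9}\right) = - \frac{b}{9}$)
$m = -59$
$\sqrt{\left(m + y{\left(-8,-7 \right)}\right) P{\left(-4 - 0 \right)} - 29028} = \sqrt{\left(-59 - 8\right) \left(- \frac{-4 - 0}{9}\right) - 29028} = \sqrt{- 67 \left(- \frac{-4 + 0}{9}\right) - 29028} = \sqrt{- 67 \left(\left(- \frac{1}{9}\right) \left(-4\right)\right) - 29028} = \sqrt{\left(-67\right) \frac{4}{9} - 29028} = \sqrt{- \frac{268}{9} - 29028} = \sqrt{- \frac{261520}{9}} = \frac{4 i \sqrt{16345}}{3}$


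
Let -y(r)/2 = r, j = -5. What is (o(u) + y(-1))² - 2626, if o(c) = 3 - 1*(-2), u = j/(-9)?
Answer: -2577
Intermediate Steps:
y(r) = -2*r
u = 5/9 (u = -5/(-9) = -5*(-⅑) = 5/9 ≈ 0.55556)
o(c) = 5 (o(c) = 3 + 2 = 5)
(o(u) + y(-1))² - 2626 = (5 - 2*(-1))² - 2626 = (5 + 2)² - 2626 = 7² - 2626 = 49 - 2626 = -2577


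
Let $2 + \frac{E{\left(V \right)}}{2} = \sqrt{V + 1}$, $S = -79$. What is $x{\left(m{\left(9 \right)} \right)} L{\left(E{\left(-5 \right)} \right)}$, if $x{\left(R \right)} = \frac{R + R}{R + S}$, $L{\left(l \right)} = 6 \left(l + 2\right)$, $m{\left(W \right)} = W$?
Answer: $\frac{108}{35} - \frac{216 i}{35} \approx 3.0857 - 6.1714 i$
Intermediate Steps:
$E{\left(V \right)} = -4 + 2 \sqrt{1 + V}$ ($E{\left(V \right)} = -4 + 2 \sqrt{V + 1} = -4 + 2 \sqrt{1 + V}$)
$L{\left(l \right)} = 12 + 6 l$ ($L{\left(l \right)} = 6 \left(2 + l\right) = 12 + 6 l$)
$x{\left(R \right)} = \frac{2 R}{-79 + R}$ ($x{\left(R \right)} = \frac{R + R}{R - 79} = \frac{2 R}{-79 + R}$)
$x{\left(m{\left(9 \right)} \right)} L{\left(E{\left(-5 \right)} \right)} = 2 \cdot 9 \frac{1}{-79 + 9} \left(12 + 6 \left(-4 + 2 \sqrt{1 - 5}\right)\right) = 2 \cdot 9 \frac{1}{-70} \left(12 + 6 \left(-4 + 2 \sqrt{-4}\right)\right) = 2 \cdot 9 \left(- \frac{1}{70}\right) \left(12 + 6 \left(-4 + 2 \cdot 2 i\right)\right) = - \frac{9 \left(12 + 6 \left(-4 + 4 i\right)\right)}{35} = - \frac{9 \left(12 - \left(24 - 24 i\right)\right)}{35} = - \frac{9 \left(-12 + 24 i\right)}{35} = \frac{108}{35} - \frac{216 i}{35}$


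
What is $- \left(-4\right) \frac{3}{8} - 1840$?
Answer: $- \frac{3677}{2} \approx -1838.5$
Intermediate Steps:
$- \left(-4\right) \frac{3}{8} - 1840 = - \left(-4\right) 3 \cdot \frac{1}{8} - 1840 = - \frac{\left(-4\right) 3}{8} - 1840 = \left(-1\right) \left(- \frac{3}{2}\right) - 1840 = \frac{3}{2} - 1840 = - \frac{3677}{2}$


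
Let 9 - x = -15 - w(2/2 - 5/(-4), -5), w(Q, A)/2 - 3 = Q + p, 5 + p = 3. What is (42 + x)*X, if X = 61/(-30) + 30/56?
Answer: -18241/168 ≈ -108.58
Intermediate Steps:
p = -2 (p = -5 + 3 = -2)
X = -629/420 (X = 61*(-1/30) + 30*(1/56) = -61/30 + 15/28 = -629/420 ≈ -1.4976)
w(Q, A) = 2 + 2*Q (w(Q, A) = 6 + 2*(Q - 2) = 6 + 2*(-2 + Q) = 6 + (-4 + 2*Q) = 2 + 2*Q)
x = 61/2 (x = 9 - (-15 - (2 + 2*(2/2 - 5/(-4)))) = 9 - (-15 - (2 + 2*(2*(½) - 5*(-¼)))) = 9 - (-15 - (2 + 2*(1 + 5/4))) = 9 - (-15 - (2 + 2*(9/4))) = 9 - (-15 - (2 + 9/2)) = 9 - (-15 - 1*13/2) = 9 - (-15 - 13/2) = 9 - 1*(-43/2) = 9 + 43/2 = 61/2 ≈ 30.500)
(42 + x)*X = (42 + 61/2)*(-629/420) = (145/2)*(-629/420) = -18241/168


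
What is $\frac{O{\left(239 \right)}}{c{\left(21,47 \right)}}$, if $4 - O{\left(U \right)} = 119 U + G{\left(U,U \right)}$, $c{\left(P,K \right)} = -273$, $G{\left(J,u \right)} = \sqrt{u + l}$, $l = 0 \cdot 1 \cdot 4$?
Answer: $\frac{9479}{91} + \frac{\sqrt{239}}{273} \approx 104.22$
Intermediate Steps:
$l = 0$ ($l = 0 \cdot 4 = 0$)
$G{\left(J,u \right)} = \sqrt{u}$ ($G{\left(J,u \right)} = \sqrt{u + 0} = \sqrt{u}$)
$O{\left(U \right)} = 4 - \sqrt{U} - 119 U$ ($O{\left(U \right)} = 4 - \left(119 U + \sqrt{U}\right) = 4 - \left(\sqrt{U} + 119 U\right) = 4 - \sqrt{U} - 119 U$)
$\frac{O{\left(239 \right)}}{c{\left(21,47 \right)}} = \frac{4 - \sqrt{239} - 28441}{-273} = \left(4 - \sqrt{239} - 28441\right) \left(- \frac{1}{273}\right) = \left(-28437 - \sqrt{239}\right) \left(- \frac{1}{273}\right) = \frac{9479}{91} + \frac{\sqrt{239}}{273}$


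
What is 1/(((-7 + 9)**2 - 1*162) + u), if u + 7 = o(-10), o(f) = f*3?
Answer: -1/195 ≈ -0.0051282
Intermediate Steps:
o(f) = 3*f
u = -37 (u = -7 + 3*(-10) = -7 - 30 = -37)
1/(((-7 + 9)**2 - 1*162) + u) = 1/(((-7 + 9)**2 - 1*162) - 37) = 1/((2**2 - 162) - 37) = 1/((4 - 162) - 37) = 1/(-158 - 37) = 1/(-195) = -1/195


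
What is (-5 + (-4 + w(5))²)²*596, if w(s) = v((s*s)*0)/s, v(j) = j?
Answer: 72116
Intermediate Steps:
w(s) = 0 (w(s) = ((s*s)*0)/s = (s²*0)/s = 0/s = 0)
(-5 + (-4 + w(5))²)²*596 = (-5 + (-4 + 0)²)²*596 = (-5 + (-4)²)²*596 = (-5 + 16)²*596 = 11²*596 = 121*596 = 72116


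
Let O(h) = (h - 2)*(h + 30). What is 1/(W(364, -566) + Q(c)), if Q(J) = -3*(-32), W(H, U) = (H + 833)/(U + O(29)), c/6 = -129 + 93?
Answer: 1027/99789 ≈ 0.010292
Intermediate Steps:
c = -216 (c = 6*(-129 + 93) = 6*(-36) = -216)
O(h) = (-2 + h)*(30 + h)
W(H, U) = (833 + H)/(1593 + U) (W(H, U) = (H + 833)/(U + (-60 + 29**2 + 28*29)) = (833 + H)/(U + (-60 + 841 + 812)) = (833 + H)/(U + 1593) = (833 + H)/(1593 + U))
Q(J) = 96
1/(W(364, -566) + Q(c)) = 1/((833 + 364)/(1593 - 566) + 96) = 1/(1197/1027 + 96) = 1/(99789/1027) = 1027/99789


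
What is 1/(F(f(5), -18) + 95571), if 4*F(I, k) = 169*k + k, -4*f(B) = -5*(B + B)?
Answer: 1/94806 ≈ 1.0548e-5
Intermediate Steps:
f(B) = 5*B/2 (f(B) = -(-5)*(B + B)/4 = -(-5)*2*B/4 = -(-5)*B/2 = 5*B/2)
F(I, k) = 85*k/2 (F(I, k) = (169*k + k)/4 = (170*k)/4 = 85*k/2)
1/(F(f(5), -18) + 95571) = 1/((85/2)*(-18) + 95571) = 1/(-765 + 95571) = 1/94806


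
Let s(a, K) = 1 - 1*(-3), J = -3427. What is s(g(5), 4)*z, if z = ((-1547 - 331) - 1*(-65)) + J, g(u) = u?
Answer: -20960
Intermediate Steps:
s(a, K) = 4 (s(a, K) = 1 + 3 = 4)
z = -5240 (z = ((-1547 - 331) - 1*(-65)) - 3427 = (-1878 + 65) - 3427 = -1813 - 3427 = -5240)
s(g(5), 4)*z = 4*(-5240) = -20960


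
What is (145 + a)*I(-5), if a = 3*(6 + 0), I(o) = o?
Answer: -815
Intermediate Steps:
a = 18 (a = 3*6 = 18)
(145 + a)*I(-5) = (145 + 18)*(-5) = 163*(-5) = -815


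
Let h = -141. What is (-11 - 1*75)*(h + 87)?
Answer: 4644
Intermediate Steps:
(-11 - 1*75)*(h + 87) = (-11 - 1*75)*(-141 + 87) = (-11 - 75)*(-54) = -86*(-54) = 4644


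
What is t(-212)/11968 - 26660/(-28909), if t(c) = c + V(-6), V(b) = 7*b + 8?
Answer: 155977633/172991456 ≈ 0.90165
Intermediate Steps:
V(b) = 8 + 7*b
t(c) = -34 + c (t(c) = c + (8 + 7*(-6)) = c + (8 - 42) = c - 34 = -34 + c)
t(-212)/11968 - 26660/(-28909) = (-34 - 212)/11968 - 26660/(-28909) = -246*1/11968 - 26660*(-1/28909) = -123/5984 + 26660/28909 = 155977633/172991456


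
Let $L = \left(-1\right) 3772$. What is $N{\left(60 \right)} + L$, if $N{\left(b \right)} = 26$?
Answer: $-3746$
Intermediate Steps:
$L = -3772$
$N{\left(60 \right)} + L = 26 - 3772 = -3746$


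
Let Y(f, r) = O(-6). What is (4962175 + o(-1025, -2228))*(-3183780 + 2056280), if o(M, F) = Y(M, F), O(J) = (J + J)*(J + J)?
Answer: -5595014672500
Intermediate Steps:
O(J) = 4*J² (O(J) = (2*J)*(2*J) = 4*J²)
Y(f, r) = 144 (Y(f, r) = 4*(-6)² = 4*36 = 144)
o(M, F) = 144
(4962175 + o(-1025, -2228))*(-3183780 + 2056280) = (4962175 + 144)*(-3183780 + 2056280) = 4962319*(-1127500) = -5595014672500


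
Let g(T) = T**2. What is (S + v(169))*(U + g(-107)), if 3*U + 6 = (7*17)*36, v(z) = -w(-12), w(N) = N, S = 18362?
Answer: 236565250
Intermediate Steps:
v(z) = 12 (v(z) = -1*(-12) = 12)
U = 1426 (U = -2 + ((7*17)*36)/3 = -2 + (119*36)/3 = -2 + (1/3)*4284 = -2 + 1428 = 1426)
(S + v(169))*(U + g(-107)) = (18362 + 12)*(1426 + (-107)**2) = 18374*(1426 + 11449) = 18374*12875 = 236565250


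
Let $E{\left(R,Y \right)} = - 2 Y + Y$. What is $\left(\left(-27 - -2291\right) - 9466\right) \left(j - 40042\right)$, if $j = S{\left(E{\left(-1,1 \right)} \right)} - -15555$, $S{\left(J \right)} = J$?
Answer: $176362576$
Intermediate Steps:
$E{\left(R,Y \right)} = - Y$
$j = 15554$ ($j = \left(-1\right) 1 - -15555 = -1 + 15555 = 15554$)
$\left(\left(-27 - -2291\right) - 9466\right) \left(j - 40042\right) = \left(\left(-27 - -2291\right) - 9466\right) \left(15554 - 40042\right) = \left(\left(-27 + 2291\right) - 9466\right) \left(-24488\right) = \left(2264 - 9466\right) \left(-24488\right) = \left(-7202\right) \left(-24488\right) = 176362576$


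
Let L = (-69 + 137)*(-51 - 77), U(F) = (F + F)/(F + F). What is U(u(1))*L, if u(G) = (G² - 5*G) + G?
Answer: -8704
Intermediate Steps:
u(G) = G² - 4*G
U(F) = 1 (U(F) = (2*F)/((2*F)) = (2*F)*(1/(2*F)) = 1)
L = -8704 (L = 68*(-128) = -8704)
U(u(1))*L = 1*(-8704) = -8704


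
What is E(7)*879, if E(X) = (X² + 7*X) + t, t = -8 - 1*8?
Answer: 72078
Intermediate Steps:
t = -16 (t = -8 - 8 = -16)
E(X) = -16 + X² + 7*X (E(X) = (X² + 7*X) - 16 = -16 + X² + 7*X)
E(7)*879 = (-16 + 7² + 7*7)*879 = (-16 + 49 + 49)*879 = 82*879 = 72078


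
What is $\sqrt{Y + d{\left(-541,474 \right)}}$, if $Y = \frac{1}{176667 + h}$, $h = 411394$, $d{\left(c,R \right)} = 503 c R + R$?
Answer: $\frac{i \sqrt{44605329523345085927}}{588061} \approx 11357.0 i$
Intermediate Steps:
$d{\left(c,R \right)} = R + 503 R c$ ($d{\left(c,R \right)} = 503 R c + R = R + 503 R c$)
$Y = \frac{1}{588061}$ ($Y = \frac{1}{176667 + 411394} = \frac{1}{588061} \approx 1.7005 \cdot 10^{-6}$)
$\sqrt{Y + d{\left(-541,474 \right)}} = \sqrt{\frac{1}{588061} + 474 \left(1 + 503 \left(-541\right)\right)} = \sqrt{\frac{1}{588061} + 474 \left(1 - 272123\right)} = \sqrt{\frac{1}{588061} + 474 \left(-272122\right)} = \sqrt{\frac{1}{588061} - 128985828} = \sqrt{- \frac{75851534999507}{588061}} = \frac{i \sqrt{44605329523345085927}}{588061}$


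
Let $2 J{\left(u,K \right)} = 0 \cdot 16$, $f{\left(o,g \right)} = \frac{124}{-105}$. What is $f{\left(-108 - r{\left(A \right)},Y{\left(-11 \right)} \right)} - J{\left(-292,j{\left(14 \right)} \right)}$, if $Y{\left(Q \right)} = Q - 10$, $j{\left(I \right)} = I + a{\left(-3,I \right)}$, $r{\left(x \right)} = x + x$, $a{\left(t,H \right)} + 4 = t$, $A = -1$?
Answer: $- \frac{124}{105} \approx -1.181$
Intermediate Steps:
$a{\left(t,H \right)} = -4 + t$
$r{\left(x \right)} = 2 x$
$j{\left(I \right)} = -7 + I$ ($j{\left(I \right)} = I - 7 = -7 + I$)
$Y{\left(Q \right)} = -10 + Q$ ($Y{\left(Q \right)} = Q - 10 = -10 + Q$)
$f{\left(o,g \right)} = - \frac{124}{105}$ ($f{\left(o,g \right)} = 124 \left(- \frac{1}{105}\right) = - \frac{124}{105}$)
$J{\left(u,K \right)} = 0$ ($J{\left(u,K \right)} = \frac{0 \cdot 16}{2} = \frac{1}{2} \cdot 0 = 0$)
$f{\left(-108 - r{\left(A \right)},Y{\left(-11 \right)} \right)} - J{\left(-292,j{\left(14 \right)} \right)} = - \frac{124}{105} - 0 = - \frac{124}{105} + 0 = - \frac{124}{105}$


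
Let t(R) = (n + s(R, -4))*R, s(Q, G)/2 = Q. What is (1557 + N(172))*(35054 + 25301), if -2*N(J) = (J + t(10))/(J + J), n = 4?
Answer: 16157093855/172 ≈ 9.3937e+7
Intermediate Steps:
s(Q, G) = 2*Q
t(R) = R*(4 + 2*R) (t(R) = (4 + 2*R)*R = R*(4 + 2*R))
N(J) = -(240 + J)/(4*J) (N(J) = -(J + 2*10*(2 + 10))/(2*(J + J)) = -(J + 2*10*12)/(2*(2*J)) = -(J + 240)*1/(2*J)/2 = -(240 + J)*1/(2*J)/2 = -(240 + J)/(4*J))
(1557 + N(172))*(35054 + 25301) = (1557 + (1/4)*(-240 - 1*172)/172)*(35054 + 25301) = (1557 + (1/4)*(1/172)*(-240 - 172))*60355 = (1557 + (1/4)*(1/172)*(-412))*60355 = (1557 - 103/172)*60355 = (267701/172)*60355 = 16157093855/172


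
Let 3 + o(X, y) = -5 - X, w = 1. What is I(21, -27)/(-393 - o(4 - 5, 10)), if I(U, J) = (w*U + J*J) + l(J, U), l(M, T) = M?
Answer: -723/386 ≈ -1.8731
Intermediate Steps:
I(U, J) = J + U + J² (I(U, J) = (1*U + J*J) + J = (U + J²) + J = J + U + J²)
o(X, y) = -8 - X (o(X, y) = -3 + (-5 - X) = -8 - X)
I(21, -27)/(-393 - o(4 - 5, 10)) = (-27 + 21 + (-27)²)/(-393 - (-8 - (4 - 5))) = (-27 + 21 + 729)/(-393 - (-8 - 1*(-1))) = 723/(-393 - (-8 + 1)) = 723/(-393 - 1*(-7)) = 723/(-393 + 7) = 723/(-386) = 723*(-1/386) = -723/386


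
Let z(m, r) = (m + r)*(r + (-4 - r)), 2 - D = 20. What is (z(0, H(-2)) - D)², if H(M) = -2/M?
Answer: 196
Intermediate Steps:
D = -18 (D = 2 - 1*20 = 2 - 20 = -18)
z(m, r) = -4*m - 4*r (z(m, r) = (m + r)*(-4) = -4*m - 4*r)
(z(0, H(-2)) - D)² = ((-4*0 - (-8)/(-2)) - 1*(-18))² = ((0 - (-8)*(-1)/2) + 18)² = ((0 - 4*1) + 18)² = ((0 - 4) + 18)² = (-4 + 18)² = 14² = 196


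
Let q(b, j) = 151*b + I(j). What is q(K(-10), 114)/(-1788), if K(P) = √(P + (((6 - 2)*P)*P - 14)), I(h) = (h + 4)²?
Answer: -3481/447 - 151*√94/894 ≈ -9.4250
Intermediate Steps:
I(h) = (4 + h)²
K(P) = √(-14 + P + 4*P²) (K(P) = √(P + ((4*P)*P - 14)) = √(P + (4*P² - 14)) = √(P + (-14 + 4*P²)) = √(-14 + P + 4*P²))
q(b, j) = (4 + j)² + 151*b (q(b, j) = 151*b + (4 + j)² = (4 + j)² + 151*b)
q(K(-10), 114)/(-1788) = ((4 + 114)² + 151*√(-14 - 10 + 4*(-10)²))/(-1788) = (118² + 151*√(-14 - 10 + 4*100))*(-1/1788) = (13924 + 151*√(-14 - 10 + 400))*(-1/1788) = (13924 + 151*√376)*(-1/1788) = (13924 + 151*(2*√94))*(-1/1788) = (13924 + 302*√94)*(-1/1788) = -3481/447 - 151*√94/894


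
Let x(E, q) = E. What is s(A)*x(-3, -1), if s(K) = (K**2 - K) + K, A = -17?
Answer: -867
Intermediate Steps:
s(K) = K**2
s(A)*x(-3, -1) = (-17)**2*(-3) = 289*(-3) = -867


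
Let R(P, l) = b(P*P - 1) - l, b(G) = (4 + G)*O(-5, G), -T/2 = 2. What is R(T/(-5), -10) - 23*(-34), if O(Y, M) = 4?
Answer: 20164/25 ≈ 806.56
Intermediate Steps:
T = -4 (T = -2*2 = -4)
b(G) = 16 + 4*G (b(G) = (4 + G)*4 = 16 + 4*G)
R(P, l) = 12 - l + 4*P² (R(P, l) = (16 + 4*(P*P - 1)) - l = (16 + 4*(P² - 1)) - l = (16 + 4*(-1 + P²)) - l = (16 + (-4 + 4*P²)) - l = (12 + 4*P²) - l = 12 - l + 4*P²)
R(T/(-5), -10) - 23*(-34) = (12 - 1*(-10) + 4*(-4/(-5))²) - 23*(-34) = (12 + 10 + 4*(-4*(-⅕))²) + 782 = (12 + 10 + 4*(⅘)²) + 782 = (12 + 10 + 4*(16/25)) + 782 = (12 + 10 + 64/25) + 782 = 614/25 + 782 = 20164/25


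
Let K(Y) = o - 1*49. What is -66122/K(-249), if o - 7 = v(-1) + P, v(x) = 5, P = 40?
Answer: -66122/3 ≈ -22041.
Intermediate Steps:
o = 52 (o = 7 + (5 + 40) = 7 + 45 = 52)
K(Y) = 3 (K(Y) = 52 - 1*49 = 52 - 49 = 3)
-66122/K(-249) = -66122/3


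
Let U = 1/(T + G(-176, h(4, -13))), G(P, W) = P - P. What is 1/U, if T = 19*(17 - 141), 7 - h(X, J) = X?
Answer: -2356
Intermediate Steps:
h(X, J) = 7 - X
G(P, W) = 0
T = -2356 (T = 19*(-124) = -2356)
U = -1/2356 (U = 1/(-2356 + 0) = 1/(-2356) = -1/2356 ≈ -0.00042445)
1/U = 1/(-1/2356) = -2356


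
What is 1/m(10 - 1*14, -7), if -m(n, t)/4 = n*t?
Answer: -1/112 ≈ -0.0089286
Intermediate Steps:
m(n, t) = -4*n*t
1/m(10 - 1*14, -7) = 1/(-4*(10 - 1*14)*(-7)) = 1/(-4*(10 - 14)*(-7)) = 1/(-4*(-4)*(-7)) = 1/(-112) = -1/112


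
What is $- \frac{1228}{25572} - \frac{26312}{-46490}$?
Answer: $\frac{76970093}{148605285} \approx 0.51795$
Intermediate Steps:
$- \frac{1228}{25572} - \frac{26312}{-46490} = \left(-1228\right) \frac{1}{25572} - - \frac{13156}{23245} = - \frac{307}{6393} + \frac{13156}{23245} = \frac{76970093}{148605285}$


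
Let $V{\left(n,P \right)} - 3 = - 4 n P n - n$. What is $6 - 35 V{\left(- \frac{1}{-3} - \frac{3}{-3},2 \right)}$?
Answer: $\frac{4009}{9} \approx 445.44$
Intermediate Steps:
$V{\left(n,P \right)} = 3 - n - 4 P n^{2}$ ($V{\left(n,P \right)} = 3 + \left(- 4 n P n - n\right) = 3 + \left(- 4 P n n - n\right) = 3 - \left(n + 4 P n^{2}\right) = 3 - n - 4 P n^{2}$)
$6 - 35 V{\left(- \frac{1}{-3} - \frac{3}{-3},2 \right)} = 6 - 35 \left(3 - \left(- \frac{1}{-3} - \frac{3}{-3}\right) - 8 \left(- \frac{1}{-3} - \frac{3}{-3}\right)^{2}\right) = 6 - 35 \left(3 - \left(\left(-1\right) \left(- \frac{1}{3}\right) - -1\right) - 8 \left(\left(-1\right) \left(- \frac{1}{3}\right) - -1\right)^{2}\right) = 6 - 35 \left(3 - \left(\frac{1}{3} + 1\right) - 8 \left(\frac{1}{3} + 1\right)^{2}\right) = 6 - 35 \left(3 - \frac{4}{3} - 8 \left(\frac{4}{3}\right)^{2}\right) = 6 - 35 \left(3 - \frac{4}{3} - 8 \cdot \frac{16}{9}\right) = 6 - 35 \left(3 - \frac{4}{3} - \frac{128}{9}\right) = 6 - - \frac{3955}{9} = 6 + \frac{3955}{9} = \frac{4009}{9}$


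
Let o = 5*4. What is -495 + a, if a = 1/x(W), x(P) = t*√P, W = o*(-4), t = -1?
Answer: -495 + I*√5/20 ≈ -495.0 + 0.1118*I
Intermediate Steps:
o = 20
W = -80 (W = 20*(-4) = -80)
x(P) = -√P
a = I*√5/20 (a = 1/(-√(-80)) = 1/(-4*I*√5) = I*√5/20 ≈ 0.1118*I)
-495 + a = -495 + I*√5/20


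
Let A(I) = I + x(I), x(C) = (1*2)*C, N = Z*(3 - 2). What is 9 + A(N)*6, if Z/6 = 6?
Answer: 657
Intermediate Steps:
Z = 36 (Z = 6*6 = 36)
N = 36 (N = 36*(3 - 2) = 36*1 = 36)
x(C) = 2*C
A(I) = 3*I (A(I) = I + 2*I = 3*I)
9 + A(N)*6 = 9 + (3*36)*6 = 9 + 108*6 = 9 + 648 = 657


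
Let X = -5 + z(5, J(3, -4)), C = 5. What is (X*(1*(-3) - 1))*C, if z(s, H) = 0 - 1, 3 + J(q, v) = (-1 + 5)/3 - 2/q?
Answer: 120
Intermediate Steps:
J(q, v) = -5/3 - 2/q (J(q, v) = -3 + ((-1 + 5)/3 - 2/q) = -3 + (4*(1/3) - 2/q) = -3 + (4/3 - 2/q) = -5/3 - 2/q)
z(s, H) = -1
X = -6 (X = -5 - 1 = -6)
(X*(1*(-3) - 1))*C = -6*(1*(-3) - 1)*5 = -6*(-3 - 1)*5 = -6*(-4)*5 = 24*5 = 120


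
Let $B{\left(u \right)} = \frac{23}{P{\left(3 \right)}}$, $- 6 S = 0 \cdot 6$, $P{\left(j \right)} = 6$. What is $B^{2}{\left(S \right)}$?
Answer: $\frac{529}{36} \approx 14.694$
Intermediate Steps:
$S = 0$ ($S = - \frac{0 \cdot 6}{6} = \left(- \frac{1}{6}\right) 0 = 0$)
$B{\left(u \right)} = \frac{23}{6}$
$B^{2}{\left(S \right)} = \left(\frac{23}{6}\right)^{2} = \frac{529}{36}$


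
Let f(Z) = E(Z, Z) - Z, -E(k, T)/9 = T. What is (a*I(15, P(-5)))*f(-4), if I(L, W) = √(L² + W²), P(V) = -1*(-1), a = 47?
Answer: 1880*√226 ≈ 28263.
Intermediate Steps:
E(k, T) = -9*T
P(V) = 1
f(Z) = -10*Z (f(Z) = -9*Z - Z = -10*Z)
(a*I(15, P(-5)))*f(-4) = (47*√(15² + 1²))*(-10*(-4)) = (47*√(225 + 1))*40 = (47*√226)*40 = 1880*√226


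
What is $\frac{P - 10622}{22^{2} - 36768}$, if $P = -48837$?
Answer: $\frac{59459}{36284} \approx 1.6387$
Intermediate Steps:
$\frac{P - 10622}{22^{2} - 36768} = \frac{-48837 - 10622}{22^{2} - 36768} = - \frac{59459}{484 - 36768} = - \frac{59459}{-36284} = \left(-59459\right) \left(- \frac{1}{36284}\right) = \frac{59459}{36284}$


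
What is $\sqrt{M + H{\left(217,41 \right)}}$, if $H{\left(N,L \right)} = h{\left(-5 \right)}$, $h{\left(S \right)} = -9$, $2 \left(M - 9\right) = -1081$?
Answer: $\frac{i \sqrt{2162}}{2} \approx 23.249 i$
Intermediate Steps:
$M = - \frac{1063}{2}$ ($M = 9 + \frac{1}{2} \left(-1081\right) = 9 - \frac{1081}{2} = - \frac{1063}{2} \approx -531.5$)
$H{\left(N,L \right)} = -9$
$\sqrt{M + H{\left(217,41 \right)}} = \sqrt{- \frac{1063}{2} - 9} = \sqrt{- \frac{1081}{2}} = \frac{i \sqrt{2162}}{2}$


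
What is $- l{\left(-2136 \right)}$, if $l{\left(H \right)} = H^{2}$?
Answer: $-4562496$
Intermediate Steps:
$- l{\left(-2136 \right)} = - \left(-2136\right)^{2} = \left(-1\right) 4562496 = -4562496$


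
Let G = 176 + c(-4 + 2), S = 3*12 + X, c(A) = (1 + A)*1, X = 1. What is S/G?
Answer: 37/175 ≈ 0.21143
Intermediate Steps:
c(A) = 1 + A
S = 37 (S = 3*12 + 1 = 36 + 1 = 37)
G = 175 (G = 176 + (1 + (-4 + 2)) = 176 + (1 - 2) = 176 - 1 = 175)
S/G = 37/175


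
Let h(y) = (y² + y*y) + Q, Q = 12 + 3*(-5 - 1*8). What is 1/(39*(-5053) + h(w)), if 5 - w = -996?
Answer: 1/1806908 ≈ 5.5343e-7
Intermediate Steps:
w = 1001 (w = 5 - 1*(-996) = 5 + 996 = 1001)
Q = -27 (Q = 12 + 3*(-5 - 8) = 12 + 3*(-13) = 12 - 39 = -27)
h(y) = -27 + 2*y² (h(y) = (y² + y*y) - 27 = (y² + y²) - 27 = 2*y² - 27 = -27 + 2*y²)
1/(39*(-5053) + h(w)) = 1/(39*(-5053) + (-27 + 2*1001²)) = 1/(-197067 + (-27 + 2*1002001)) = 1/(-197067 + (-27 + 2004002)) = 1/(-197067 + 2003975) = 1/1806908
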